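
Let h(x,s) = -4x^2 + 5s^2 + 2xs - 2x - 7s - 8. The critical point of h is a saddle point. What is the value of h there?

-73/7

∂h/∂x = -8x + 2s - 2 = 0 and ∂h/∂s = 2x + 10s - 7 = 0, so (x, s) = (-1/14, 5/7).
The Hessian has h_{xx} = -8, h_{ss} = 10, h_{xs} = 2, giving D = -84 < 0, so the point is a saddle point.
h(-1/14, 5/7) = -73/7.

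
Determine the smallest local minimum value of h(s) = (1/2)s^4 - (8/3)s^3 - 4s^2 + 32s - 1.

h'(s) = 2s^3 - 8s^2 - 8s + 32. Setting h'(s) = 0 gives s ∈ {-2, 2, 4}.
Since h''(s) = 6s^2 - 16s - 8, we get h''(-2) = 48 > 0 ⇒ local minimum; h''(2) = -16 < 0 ⇒ local maximum; h''(4) = 24 > 0 ⇒ local minimum.
The smallest local minimum is h(-2) = -155/3.

-155/3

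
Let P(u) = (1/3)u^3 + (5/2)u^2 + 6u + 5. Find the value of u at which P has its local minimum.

Critical points: P'(u) = u^2 + 5u + 6 vanishes at u = -3, -2.
Second-derivative test with P''(u) = 2u + 5: P''(-3) = -1 < 0 ⇒ local maximum; P''(-2) = 1 > 0 ⇒ local minimum.
So the local minimum value is P(-2) = 1/3.

-2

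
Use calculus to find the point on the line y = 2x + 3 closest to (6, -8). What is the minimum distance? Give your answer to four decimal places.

Minimize D(x)^2 = (x - 6)^2 + (2x + 11)^2.
d/dx[D^2] = 2(x - 6) + 2·2·(2x + 11) = 0 ⇒ x = -16/5.
Then y = -17/5 and the distance is √(529/5) ≈ 10.2859.

10.2859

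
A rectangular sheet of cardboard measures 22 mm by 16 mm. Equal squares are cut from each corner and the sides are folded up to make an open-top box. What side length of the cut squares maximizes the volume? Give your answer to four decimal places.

With cut size x, the volume is V(x) = x(22 − 2x)(16 − 2x) for 0 < x < 8.
V'(x) = 12x^2 − 152x + 352. Setting V'(x) = 0 gives x ≈ 3.0504 (the root in (0, 8)).
V''(x) = 24x − 152 is negative there, so this is the maximum; V ≈ 480.1005.

3.0504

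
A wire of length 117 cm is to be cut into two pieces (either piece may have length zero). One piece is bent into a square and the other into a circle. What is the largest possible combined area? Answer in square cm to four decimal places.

1089.3360

Let x be the length used for the square. Square side x/4; circle radius (117−x)/(2π).
A(x) = (x/4)² + π·((117−x)/(2π))² = x²/16 + (117−x)²/(4π) for 0 ≤ x ≤ 117. A'(x) = x/8 − (117−x)/(2π) = 0 gives x = 4·117/(π+4) ≈ 65.5316.
A'' > 0, so the interior critical point is a minimum; the maximum is at an endpoint. A(0) = 1089.3360 and A(117) = 855.5625, so the largest area is 1089.3360.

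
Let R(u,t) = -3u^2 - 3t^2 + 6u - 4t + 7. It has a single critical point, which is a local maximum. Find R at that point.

34/3

∂R/∂u = -6u + 6 = 0 and ∂R/∂t = -6t - 4 = 0, so (u, t) = (1, -2/3).
The Hessian has R_{uu} = -6, R_{tt} = -6, R_{ut} = 0, giving D = 36 > 0 with R_{uu} < 0, so the point is a local maximum.
R(1, -2/3) = 34/3.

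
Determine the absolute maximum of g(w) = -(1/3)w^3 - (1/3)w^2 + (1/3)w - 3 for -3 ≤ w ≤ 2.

Differentiating, g'(w) = -w^2 - (2/3)w + 1/3; which vanishes at w = -1 and w = 1/3.
Compare values at every candidate in [-3, 2]: g(-3) = 2, g(-1) = -10/3, g(1/3) = -238/81, g(2) = -19/3.
The maximum over the interval is 2, attained at w = -3.

2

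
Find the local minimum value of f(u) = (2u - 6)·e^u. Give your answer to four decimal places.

-14.7781

Differentiating with the product rule gives f'(u) = (2u - 4)·e^u. Since e^u > 0, the only critical point is u = 2.
f''(2) has the same sign as 2 > 0, so this is a local minimum.
f(2) = (-2)·e^(2) ≈ -14.7781.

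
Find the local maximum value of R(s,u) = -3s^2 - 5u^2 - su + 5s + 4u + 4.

∂R/∂s = -6s - u + 5 = 0 and ∂R/∂u = -s - 10u + 4 = 0, so (s, u) = (46/59, 19/59).
The Hessian has R_{ss} = -6, R_{uu} = -10, R_{su} = -1, giving D = 59 > 0 with R_{ss} < 0, so the point is a local maximum.
R(46/59, 19/59) = 389/59.

389/59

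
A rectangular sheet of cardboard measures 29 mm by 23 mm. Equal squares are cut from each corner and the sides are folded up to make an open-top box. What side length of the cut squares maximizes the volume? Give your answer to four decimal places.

With cut size x, the volume is V(x) = x(29 − 2x)(23 − 2x) for 0 < x < 11.5.
V'(x) = 12x^2 − 208x + 667. Setting V'(x) = 0 gives x ≈ 4.2476 (the root in (0, 11.5)).
V''(x) = 24x − 208 is negative there, so this is the maximum; V ≈ 1263.3128.

4.2476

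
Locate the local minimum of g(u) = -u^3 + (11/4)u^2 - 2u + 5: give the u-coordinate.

g'(u) = -3u^2 + (11/2)u - 2 = 0 at u = 1/2, 4/3.
g''(u) = -6u + 11/2. g''(1/2) = 5/2 > 0 ⇒ local minimum; g''(4/3) = -5/2 < 0 ⇒ local maximum.
So the local minimum value is g(1/2) = 73/16.

1/2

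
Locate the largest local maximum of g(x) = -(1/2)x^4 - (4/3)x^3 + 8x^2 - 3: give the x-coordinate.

g'(x) = -2x^3 - 4x^2 + 16x = 0 at x = -4, 0, 2.
Second-derivative test with g''(x) = -6x^2 - 8x + 16: g''(-4) = -48 < 0 ⇒ local maximum; g''(0) = 16 > 0 ⇒ local minimum; g''(2) = -24 < 0 ⇒ local maximum.
The largest local maximum is g(-4) = 247/3.

-4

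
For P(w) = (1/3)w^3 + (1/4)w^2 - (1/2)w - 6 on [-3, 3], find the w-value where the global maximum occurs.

P'(w) = w^2 + (1/2)w - 1/2, which vanishes at w = -1 and w = 1/2.
Compare values at every candidate in [-3, 3]: P(-3) = -45/4, P(-1) = -67/12, P(1/2) = -295/48, P(3) = 15/4.
Hence the absolute maximum is 15/4 at w = 3.

3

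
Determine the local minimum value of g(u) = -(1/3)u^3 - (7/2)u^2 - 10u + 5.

g'(u) = -u^2 - 7u - 10 = 0 at u = -5, -2.
g''(u) = -2u - 7. g''(-5) = 3 > 0 ⇒ local minimum; g''(-2) = -3 < 0 ⇒ local maximum.
Thus g has its local minimum at u = -5, with value 55/6.

55/6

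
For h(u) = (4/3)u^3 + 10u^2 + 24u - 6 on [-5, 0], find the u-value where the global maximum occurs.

h'(u) = 4u^2 + 20u + 24, which vanishes at u = -3 and u = -2.
Candidates: h(-5) = -128/3; h(-3) = -24; h(-2) = -74/3; h(0) = -6.
The maximum over the interval is -6, attained at u = 0.

0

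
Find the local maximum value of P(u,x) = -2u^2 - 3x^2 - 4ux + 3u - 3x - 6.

∂P/∂u = -4u - 4x + 3 = 0 and ∂P/∂x = -4u - 6x - 3 = 0, so (u, x) = (15/4, -3).
The Hessian has P_{uu} = -4, P_{xx} = -6, P_{ux} = -4, giving D = 8 > 0 with P_{uu} < 0, so the point is a local maximum.
P(15/4, -3) = 33/8.

33/8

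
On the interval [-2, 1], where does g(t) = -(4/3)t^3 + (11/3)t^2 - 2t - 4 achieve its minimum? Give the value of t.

The derivative is -4t^2 + (22/3)t - 2, whose only zero in [-2, 1] is t = 1/3.
Compare values at every candidate in [-2, 1]: g(-2) = 76/3; g(1/3) = -349/81; g(1) = -11/3.
So the minimum is g(1/3) = -349/81.

1/3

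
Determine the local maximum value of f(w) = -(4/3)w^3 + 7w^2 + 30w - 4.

f'(w) = -4w^2 + 14w + 30. Setting f'(w) = 0 gives w ∈ {-3/2, 5}.
Since f''(w) = -8w + 14, we get f''(-3/2) = 26 > 0 ⇒ local minimum; f''(5) = -26 < 0 ⇒ local maximum.
So the local maximum value is f(5) = 463/3.

463/3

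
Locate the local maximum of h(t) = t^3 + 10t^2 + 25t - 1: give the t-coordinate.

-5

h'(t) = 3t^2 + 20t + 25 = 0 at t = -5, -5/3.
h''(t) = 6t + 20. h''(-5) = -10 < 0 ⇒ local maximum; h''(-5/3) = 10 > 0 ⇒ local minimum.
Thus h has its local maximum at t = -5, with value -1.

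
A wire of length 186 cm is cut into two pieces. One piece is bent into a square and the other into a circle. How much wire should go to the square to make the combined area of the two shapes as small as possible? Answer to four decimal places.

Let x be the length used for the square. Square side x/4; circle radius (186−x)/(2π).
A(x) = (x/4)² + π·((186−x)/(2π))² = x²/16 + (186−x)²/(4π) for 0 ≤ x ≤ 186. A'(x) = x/8 − (186−x)/(2π) = 0 gives x = 4·186/(π+4) ≈ 104.1784.
A'' = 1/8 + 1/(2π) > 0, so this gives the minimum combined area; x ≈ 104.1784 cm to the square.

104.1784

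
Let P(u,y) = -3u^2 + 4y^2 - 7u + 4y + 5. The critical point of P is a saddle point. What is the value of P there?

97/12

∂P/∂u = -6u - 7 = 0 and ∂P/∂y = 8y + 4 = 0, so (u, y) = (-7/6, -1/2).
The Hessian has P_{uu} = -6, P_{yy} = 8, P_{uy} = 0, giving D = -48 < 0, so the point is a saddle point.
P(-7/6, -1/2) = 97/12.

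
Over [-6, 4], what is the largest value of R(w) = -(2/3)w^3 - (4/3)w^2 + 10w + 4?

40

The derivative is -2w^2 - (8/3)w + 10, which vanishes at w = -3 and w = 5/3.
Compare values at every candidate in [-6, 4]: R(-6) = 40; R(-3) = -20; R(5/3) = 1124/81; R(4) = -20.
The maximum over the interval is 40, attained at w = -6.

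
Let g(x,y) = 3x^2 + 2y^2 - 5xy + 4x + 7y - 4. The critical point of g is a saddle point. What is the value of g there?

∂g/∂x = 6x - 5y + 4 = 0 and ∂g/∂y = -5x + 4y + 7 = 0, so (x, y) = (51, 62).
The Hessian has g_{xx} = 6, g_{yy} = 4, g_{xy} = -5, giving D = -1 < 0, so the point is a saddle point.
g(51, 62) = 315.

315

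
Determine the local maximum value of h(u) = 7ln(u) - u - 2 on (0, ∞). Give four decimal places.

4.6214

h'(u) = 7/u − 1 = 0 gives u = 7.
h''(u) = -7/u², which is negative for u > 0, so this is a local maximum.
h(7) = 7·ln(7) - 7 - 2 ≈ 4.6214.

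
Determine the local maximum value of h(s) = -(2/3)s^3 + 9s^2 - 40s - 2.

h'(s) = -2s^2 + 18s - 40 = 0 at s = 4, 5.
h''(s) = -4s + 18. h''(4) = 2 > 0 ⇒ local minimum; h''(5) = -2 < 0 ⇒ local maximum.
The local maximum is h(5) = -181/3.

-181/3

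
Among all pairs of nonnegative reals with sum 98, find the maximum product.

2401

With x + y = 98, the product is P(x) = x(98 − x).
P'(x) = 98 − 2x = 0 gives x = 49; P'' = −2 < 0, so this is the maximum.
P = 49·49 = 2401.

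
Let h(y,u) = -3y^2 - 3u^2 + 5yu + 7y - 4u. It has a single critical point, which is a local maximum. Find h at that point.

5

∂h/∂y = -6y + 5u + 7 = 0 and ∂h/∂u = 5y - 6u - 4 = 0, so (y, u) = (2, 1).
The Hessian has h_{yy} = -6, h_{uu} = -6, h_{yu} = 5, giving D = 11 > 0 with h_{yy} < 0, so the point is a local maximum.
h(2, 1) = 5.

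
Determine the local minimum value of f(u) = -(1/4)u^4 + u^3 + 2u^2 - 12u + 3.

f'(u) = -u^3 + 3u^2 + 4u - 12. Setting f'(u) = 0 gives u ∈ {-2, 2, 3}.
f''(u) = -3u^2 + 6u + 4. f''(-2) = -20 < 0 ⇒ local maximum; f''(2) = 4 > 0 ⇒ local minimum; f''(3) = -5 < 0 ⇒ local maximum.
The local minimum is f(2) = -9.

-9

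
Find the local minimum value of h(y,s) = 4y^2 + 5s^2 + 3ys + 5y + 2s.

-111/71

∂h/∂y = 8y + 3s + 5 = 0 and ∂h/∂s = 3y + 10s + 2 = 0, so (y, s) = (-44/71, -1/71).
The Hessian has h_{yy} = 8, h_{ss} = 10, h_{ys} = 3, giving D = 71 > 0 with h_{yy} > 0, so the point is a local minimum.
h(-44/71, -1/71) = -111/71.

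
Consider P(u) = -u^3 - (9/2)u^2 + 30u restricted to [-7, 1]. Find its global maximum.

Differentiating, P'(u) = -3u^2 - 9u + 30; whose only zero in [-7, 1] is u = -5.
Evaluating at the critical points and endpoints: P(-7) = -175/2; P(-5) = -275/2; P(1) = 49/2.
So the maximum is P(1) = 49/2.

49/2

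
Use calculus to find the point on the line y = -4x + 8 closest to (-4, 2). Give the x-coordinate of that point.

20/17

Minimize D(x)^2 = (x + 4)^2 + (-4x + 6)^2.
d/dx[D^2] = 2(x + 4) + 2·(-4)·(-4x + 6) = 0 ⇒ x = 20/17.
Then y = 56/17 and the distance is √(484/17) ≈ 5.3358.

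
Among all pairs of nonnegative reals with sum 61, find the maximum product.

With x + y = 61, the product is P(x) = x(61 − x).
P'(x) = 61 − 2x = 0 gives x = 61/2; P'' = −2 < 0, so this is the maximum.
P = 61/2·61/2 = 3721/4.

3721/4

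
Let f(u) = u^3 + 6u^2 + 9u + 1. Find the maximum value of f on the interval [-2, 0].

f'(u) = 3u^2 + 12u + 9, whose only zero in [-2, 0] is u = -1.
Compare values at every candidate in [-2, 0]: f(-2) = -1,  f(-1) = -3,  f(0) = 1.
Hence the absolute maximum is 1 at u = 0.

1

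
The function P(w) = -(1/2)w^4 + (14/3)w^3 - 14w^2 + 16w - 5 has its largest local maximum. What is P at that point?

P'(w) = -2w^3 + 14w^2 - 28w + 16. Setting P'(w) = 0 gives w ∈ {1, 2, 4}.
Second-derivative test with P''(w) = -6w^2 + 28w - 28: P''(1) = -6 < 0 ⇒ local maximum; P''(2) = 4 > 0 ⇒ local minimum; P''(4) = -12 < 0 ⇒ local maximum.
The largest local maximum is P(4) = 17/3.

17/3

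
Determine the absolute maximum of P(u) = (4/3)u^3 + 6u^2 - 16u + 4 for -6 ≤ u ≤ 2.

236/3

P'(u) = 4u^2 + 12u - 16, which vanishes at u = -4 and u = 1.
Candidates: P(-6) = 28, P(-4) = 236/3, P(1) = -14/3, P(2) = 20/3.
Hence the absolute maximum is 236/3 at u = -4.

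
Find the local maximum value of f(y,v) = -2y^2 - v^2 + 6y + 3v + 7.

55/4

∂f/∂y = -4y + 6 = 0 and ∂f/∂v = -2v + 3 = 0, so (y, v) = (3/2, 3/2).
The Hessian has f_{yy} = -4, f_{vv} = -2, f_{yv} = 0, giving D = 8 > 0 with f_{yy} < 0, so the point is a local maximum.
f(3/2, 3/2) = 55/4.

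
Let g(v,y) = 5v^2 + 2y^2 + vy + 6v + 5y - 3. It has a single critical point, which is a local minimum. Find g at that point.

∂g/∂v = 10v + y + 6 = 0 and ∂g/∂y = v + 4y + 5 = 0, so (v, y) = (-19/39, -44/39).
The Hessian has g_{vv} = 10, g_{yy} = 4, g_{vy} = 1, giving D = 39 > 0 with g_{vv} > 0, so the point is a local minimum.
g(-19/39, -44/39) = -284/39.

-284/39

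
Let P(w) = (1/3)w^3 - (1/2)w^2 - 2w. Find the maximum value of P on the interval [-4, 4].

Differentiating, P'(w) = w^2 - w - 2; which vanishes at w = -1 and w = 2.
Evaluating at the critical points and endpoints: P(-4) = -64/3,  P(-1) = 7/6,  P(2) = -10/3,  P(4) = 16/3.
So the maximum is P(4) = 16/3.

16/3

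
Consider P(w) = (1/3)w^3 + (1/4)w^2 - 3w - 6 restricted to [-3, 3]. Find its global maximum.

-5/3

Differentiating, P'(w) = w^2 + (1/2)w - 3; which vanishes at w = -2 and w = 3/2.
Compare values at every candidate in [-3, 3]: P(-3) = -15/4,  P(-2) = -5/3,  P(3/2) = -141/16,  P(3) = -15/4.
The maximum over the interval is -5/3, attained at w = -2.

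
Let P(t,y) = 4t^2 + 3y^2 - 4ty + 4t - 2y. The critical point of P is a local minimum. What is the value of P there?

∂P/∂t = 8t - 4y + 4 = 0 and ∂P/∂y = -4t + 6y - 2 = 0, so (t, y) = (-1/2, 0).
The Hessian has P_{tt} = 8, P_{yy} = 6, P_{ty} = -4, giving D = 32 > 0 with P_{tt} > 0, so the point is a local minimum.
P(-1/2, 0) = -1.

-1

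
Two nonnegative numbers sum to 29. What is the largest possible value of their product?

With x + y = 29, the product is P(x) = x(29 − x).
P'(x) = 29 − 2x = 0 gives x = 29/2; P'' = −2 < 0, so this is the maximum.
P = 29/2·29/2 = 841/4.

841/4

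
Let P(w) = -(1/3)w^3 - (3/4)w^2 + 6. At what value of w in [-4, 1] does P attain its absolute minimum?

1

Differentiating, P'(w) = -w^2 - (3/2)w; which vanishes at w = -3/2 and w = 0.
Candidates: P(-4) = 46/3; P(-3/2) = 87/16; P(0) = 6; P(1) = 59/12.
The minimum over the interval is 59/12, attained at w = 1.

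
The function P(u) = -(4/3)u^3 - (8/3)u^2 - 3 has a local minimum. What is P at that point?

P'(u) = -4u^2 - (16/3)u. Setting P'(u) = 0 gives u ∈ {-4/3, 0}.
P''(u) = -8u - 16/3. P''(-4/3) = 16/3 > 0 ⇒ local minimum; P''(0) = -16/3 < 0 ⇒ local maximum.
So the local minimum value is P(-4/3) = -371/81.

-371/81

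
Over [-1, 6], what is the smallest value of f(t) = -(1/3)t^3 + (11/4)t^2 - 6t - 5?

-14

f'(t) = -t^2 + (11/2)t - 6, which vanishes at t = 3/2 and t = 4.
Evaluating at the critical points and endpoints: f(-1) = 49/12, f(3/2) = -143/16, f(4) = -19/3, f(6) = -14.
The minimum over the interval is -14, attained at t = 6.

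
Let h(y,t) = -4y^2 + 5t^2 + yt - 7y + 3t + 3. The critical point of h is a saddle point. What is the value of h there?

473/81

∂h/∂y = -8y + t - 7 = 0 and ∂h/∂t = y + 10t + 3 = 0, so (y, t) = (-73/81, -17/81).
The Hessian has h_{yy} = -8, h_{tt} = 10, h_{yt} = 1, giving D = -81 < 0, so the point is a saddle point.
h(-73/81, -17/81) = 473/81.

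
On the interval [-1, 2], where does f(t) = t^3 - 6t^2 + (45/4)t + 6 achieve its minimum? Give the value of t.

Differentiating, f'(t) = 3t^2 - 12t + 45/4; whose only zero in [-1, 2] is t = 3/2.
Candidates: f(-1) = -49/4, f(3/2) = 51/4, f(2) = 25/2.
So the minimum is f(-1) = -49/4.

-1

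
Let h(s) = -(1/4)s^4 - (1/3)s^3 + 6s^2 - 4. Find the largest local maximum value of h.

148/3

Critical points: h'(s) = -s^3 - s^2 + 12s vanishes at s = -4, 0, 3.
Since h''(s) = -3s^2 - 2s + 12, we get h''(-4) = -28 < 0 ⇒ local maximum; h''(0) = 12 > 0 ⇒ local minimum; h''(3) = -21 < 0 ⇒ local maximum.
The largest local maximum is h(-4) = 148/3.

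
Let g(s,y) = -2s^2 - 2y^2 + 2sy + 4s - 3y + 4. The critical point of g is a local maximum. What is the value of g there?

∂g/∂s = -4s + 2y + 4 = 0 and ∂g/∂y = 2s - 4y - 3 = 0, so (s, y) = (5/6, -1/3).
The Hessian has g_{ss} = -4, g_{yy} = -4, g_{sy} = 2, giving D = 12 > 0 with g_{ss} < 0, so the point is a local maximum.
g(5/6, -1/3) = 37/6.

37/6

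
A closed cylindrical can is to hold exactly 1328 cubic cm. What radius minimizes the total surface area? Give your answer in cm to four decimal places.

With radius r and height h, πr²h = 1328 so h = 1328/(πr²), and S(r) = 2πr² + 2πrh = 2πr² + 2·1328/r.
S'(r) = 4πr − 2·1328/r² = 0 ⇒ r³ = 1328/(2π), so r ≈ 5.9567 and h = 2r ≈ 11.9134.
S''(r) = 4π + 4·1328/r³ > 0, so this is the minimum; S ≈ 668.8262.

5.9567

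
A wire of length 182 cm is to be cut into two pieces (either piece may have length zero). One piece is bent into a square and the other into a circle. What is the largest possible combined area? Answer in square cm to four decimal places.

2635.9242

Let x be the length used for the square. Square side x/4; circle radius (182−x)/(2π).
A(x) = (x/4)² + π·((182−x)/(2π))² = x²/16 + (182−x)²/(4π) for 0 ≤ x ≤ 182. A'(x) = x/8 − (182−x)/(2π) = 0 gives x = 4·182/(π+4) ≈ 101.9380.
A'' > 0, so the interior critical point is a minimum; the maximum is at an endpoint. A(0) = 2635.9242 and A(182) = 2070.2500, so the largest area is 2635.9242.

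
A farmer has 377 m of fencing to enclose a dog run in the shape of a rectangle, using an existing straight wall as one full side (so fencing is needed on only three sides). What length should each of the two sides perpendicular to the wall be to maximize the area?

377/4

Let the sides perpendicular to the wall have length x and the parallel side y, so 2x + y = 377 and the area is A = xy = x(377 − 2x).
A'(x) = 377 − 4x = 0 gives x = 377/4, and A''(x) = −4 < 0 confirms a maximum.
Then y = 377 − 2·377/4 = 377/2 and A = 142129/8.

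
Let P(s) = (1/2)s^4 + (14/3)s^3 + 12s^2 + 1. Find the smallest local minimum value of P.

1

Critical points: P'(s) = 2s^3 + 14s^2 + 24s vanishes at s = -4, -3, 0.
Second-derivative test with P''(s) = 6s^2 + 28s + 24: P''(-4) = 8 > 0 ⇒ local minimum; P''(-3) = -6 < 0 ⇒ local maximum; P''(0) = 24 > 0 ⇒ local minimum.
Thus P has its smallest local minimum at s = 0, with value 1.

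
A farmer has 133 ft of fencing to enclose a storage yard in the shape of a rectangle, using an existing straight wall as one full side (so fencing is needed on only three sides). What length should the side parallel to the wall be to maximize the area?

Let the sides perpendicular to the wall have length x and the parallel side y, so 2x + y = 133 and the area is A = xy = x(133 − 2x).
A'(x) = 133 − 4x = 0 gives x = 133/4, and A''(x) = −4 < 0 confirms a maximum.
Then y = 133 − 2·133/4 = 133/2 and A = 17689/8.

133/2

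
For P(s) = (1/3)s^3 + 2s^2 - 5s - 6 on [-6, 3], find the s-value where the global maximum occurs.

-5

Differentiating, P'(s) = s^2 + 4s - 5; which vanishes at s = -5 and s = 1.
Evaluating at the critical points and endpoints: P(-6) = 24,  P(-5) = 82/3,  P(1) = -26/3,  P(3) = 6.
So the maximum is P(-5) = 82/3.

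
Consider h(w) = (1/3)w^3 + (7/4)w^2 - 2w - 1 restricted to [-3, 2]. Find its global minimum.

-73/48

Differentiating, h'(w) = w^2 + (7/2)w - 2; whose only zero in [-3, 2] is w = 1/2.
Compare values at every candidate in [-3, 2]: h(-3) = 47/4,  h(1/2) = -73/48,  h(2) = 14/3.
Hence the absolute minimum is -73/48 at w = 1/2.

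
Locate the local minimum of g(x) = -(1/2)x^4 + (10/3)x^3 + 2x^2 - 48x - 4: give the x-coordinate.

3

g'(x) = -2x^3 + 10x^2 + 4x - 48 = 0 at x = -2, 3, 4.
Since g''(x) = -6x^2 + 20x + 4, we get g''(-2) = -60 < 0 ⇒ local maximum; g''(3) = 10 > 0 ⇒ local minimum; g''(4) = -12 < 0 ⇒ local maximum.
So the local minimum value is g(3) = -161/2.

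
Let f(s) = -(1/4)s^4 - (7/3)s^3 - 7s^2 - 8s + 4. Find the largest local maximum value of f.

f'(s) = -s^3 - 7s^2 - 14s - 8. Setting f'(s) = 0 gives s ∈ {-4, -2, -1}.
Since f''(s) = -3s^2 - 14s - 14, we get f''(-4) = -6 < 0 ⇒ local maximum; f''(-2) = 2 > 0 ⇒ local minimum; f''(-1) = -3 < 0 ⇒ local maximum.
So the largest local maximum value is f(-4) = 28/3.

28/3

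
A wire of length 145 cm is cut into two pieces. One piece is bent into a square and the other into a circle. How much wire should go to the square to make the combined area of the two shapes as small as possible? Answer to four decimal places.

Let x be the length used for the square. Square side x/4; circle radius (145−x)/(2π).
A(x) = (x/4)² + π·((145−x)/(2π))² = x²/16 + (145−x)²/(4π) for 0 ≤ x ≤ 145. A'(x) = x/8 − (145−x)/(2π) = 0 gives x = 4·145/(π+4) ≈ 81.2144.
A'' = 1/8 + 1/(2π) > 0, so this gives the minimum combined area; x ≈ 81.2144 cm to the square.

81.2144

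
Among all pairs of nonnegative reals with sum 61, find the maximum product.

3721/4

With x + y = 61, the product is P(x) = x(61 − x).
P'(x) = 61 − 2x = 0 gives x = 61/2; P'' = −2 < 0, so this is the maximum.
P = 61/2·61/2 = 3721/4.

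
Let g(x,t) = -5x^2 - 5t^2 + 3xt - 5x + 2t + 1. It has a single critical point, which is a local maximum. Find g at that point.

206/91

∂g/∂x = -10x + 3t - 5 = 0 and ∂g/∂t = 3x - 10t + 2 = 0, so (x, t) = (-44/91, 5/91).
The Hessian has g_{xx} = -10, g_{tt} = -10, g_{xt} = 3, giving D = 91 > 0 with g_{xx} < 0, so the point is a local maximum.
g(-44/91, 5/91) = 206/91.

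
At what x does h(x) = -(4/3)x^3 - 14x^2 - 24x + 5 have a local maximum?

Critical points: h'(x) = -4x^2 - 28x - 24 vanishes at x = -6, -1.
Since h''(x) = -8x - 28, we get h''(-6) = 20 > 0 ⇒ local minimum; h''(-1) = -20 < 0 ⇒ local maximum.
The local maximum is h(-1) = 49/3.

-1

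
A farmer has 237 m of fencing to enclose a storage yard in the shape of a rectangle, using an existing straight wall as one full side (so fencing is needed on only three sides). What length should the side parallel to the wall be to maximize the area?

237/2

Let the sides perpendicular to the wall have length x and the parallel side y, so 2x + y = 237 and the area is A = xy = x(237 − 2x).
A'(x) = 237 − 4x = 0 gives x = 237/4, and A''(x) = −4 < 0 confirms a maximum.
Then y = 237 − 2·237/4 = 237/2 and A = 56169/8.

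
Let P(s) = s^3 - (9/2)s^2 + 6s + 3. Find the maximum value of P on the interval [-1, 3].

15/2

The derivative is 3s^2 - 9s + 6, which vanishes at s = 1 and s = 2.
Evaluating at the critical points and endpoints: P(-1) = -17/2, P(1) = 11/2, P(2) = 5, P(3) = 15/2.
The maximum over the interval is 15/2, attained at s = 3.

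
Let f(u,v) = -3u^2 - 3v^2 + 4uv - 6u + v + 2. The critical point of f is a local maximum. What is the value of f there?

∂f/∂u = -6u + 4v - 6 = 0 and ∂f/∂v = 4u - 6v + 1 = 0, so (u, v) = (-8/5, -9/10).
The Hessian has f_{uu} = -6, f_{vv} = -6, f_{uv} = 4, giving D = 20 > 0 with f_{uu} < 0, so the point is a local maximum.
f(-8/5, -9/10) = 127/20.

127/20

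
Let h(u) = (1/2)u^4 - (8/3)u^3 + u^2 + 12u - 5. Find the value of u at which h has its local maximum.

h'(u) = 2u^3 - 8u^2 + 2u + 12. Setting h'(u) = 0 gives u ∈ {-1, 2, 3}.
h''(u) = 6u^2 - 16u + 2. h''(-1) = 24 > 0 ⇒ local minimum; h''(2) = -6 < 0 ⇒ local maximum; h''(3) = 8 > 0 ⇒ local minimum.
So the local maximum value is h(2) = 29/3.

2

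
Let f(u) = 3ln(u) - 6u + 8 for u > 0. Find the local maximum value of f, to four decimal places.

2.9206

f'(u) = 3/u − 6 = 0 gives u = 1/2.
f''(u) = -3/u², which is negative for u > 0, so this is a local maximum.
f(1/2) = 3·ln(1/2) - 3 + 8 ≈ 2.9206.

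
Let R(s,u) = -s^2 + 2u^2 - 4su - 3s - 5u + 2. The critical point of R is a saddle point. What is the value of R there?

∂R/∂s = -2s - 4u - 3 = 0 and ∂R/∂u = -4s + 4u - 5 = 0, so (s, u) = (-4/3, -1/12).
The Hessian has R_{ss} = -2, R_{uu} = 4, R_{su} = -4, giving D = -24 < 0, so the point is a saddle point.
R(-4/3, -1/12) = 101/24.

101/24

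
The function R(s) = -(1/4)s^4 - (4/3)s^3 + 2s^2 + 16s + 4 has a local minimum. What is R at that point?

-40/3

R'(s) = -s^3 - 4s^2 + 4s + 16. Setting R'(s) = 0 gives s ∈ {-4, -2, 2}.
Second-derivative test with R''(s) = -3s^2 - 8s + 4: R''(-4) = -12 < 0 ⇒ local maximum; R''(-2) = 8 > 0 ⇒ local minimum; R''(2) = -24 < 0 ⇒ local maximum.
Thus R has its local minimum at s = -2, with value -40/3.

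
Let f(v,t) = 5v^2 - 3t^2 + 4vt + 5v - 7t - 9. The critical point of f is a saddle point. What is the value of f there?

-187/38

∂f/∂v = 10v + 4t + 5 = 0 and ∂f/∂t = 4v - 6t - 7 = 0, so (v, t) = (-1/38, -45/38).
The Hessian has f_{vv} = 10, f_{tt} = -6, f_{vt} = 4, giving D = -76 < 0, so the point is a saddle point.
f(-1/38, -45/38) = -187/38.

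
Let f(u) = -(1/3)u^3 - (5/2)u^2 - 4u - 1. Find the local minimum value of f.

-11/3

f'(u) = -u^2 - 5u - 4. Setting f'(u) = 0 gives u ∈ {-4, -1}.
Second-derivative test with f''(u) = -2u - 5: f''(-4) = 3 > 0 ⇒ local minimum; f''(-1) = -3 < 0 ⇒ local maximum.
Thus f has its local minimum at u = -4, with value -11/3.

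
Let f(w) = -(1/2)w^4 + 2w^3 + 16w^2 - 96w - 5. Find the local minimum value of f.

f'(w) = -2w^3 + 6w^2 + 32w - 96 = 0 at w = -4, 3, 4.
Since f''(w) = -6w^2 + 12w + 32, we get f''(-4) = -112 < 0 ⇒ local maximum; f''(3) = 14 > 0 ⇒ local minimum; f''(4) = -16 < 0 ⇒ local maximum.
The local minimum is f(3) = -271/2.

-271/2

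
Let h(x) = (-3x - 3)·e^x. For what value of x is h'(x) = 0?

h'(x) = (-3)·e^x + (-3x - 3)·1·e^x = (-3x - 6)·e^x. Since e^x > 0, the only critical point is x = -2.
h''(-2) has the same sign as -3 < 0, so this is a local maximum.
h(-2) = (3)·e^(-2) ≈ 0.4060.

-2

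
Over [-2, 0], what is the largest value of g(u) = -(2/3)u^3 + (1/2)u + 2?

19/3

Differentiating, g'(u) = -2u^2 + 1/2; whose only zero in [-2, 0] is u = -1/2.
Evaluating at the critical points and endpoints: g(-2) = 19/3,  g(-1/2) = 11/6,  g(0) = 2.
Hence the absolute maximum is 19/3 at u = -2.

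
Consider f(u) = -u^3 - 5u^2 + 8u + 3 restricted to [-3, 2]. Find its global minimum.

f'(u) = -3u^2 - 10u + 8, whose only zero in [-3, 2] is u = 2/3.
Candidates: f(-3) = -39,  f(2/3) = 157/27,  f(2) = -9.
The minimum over the interval is -39, attained at u = -3.

-39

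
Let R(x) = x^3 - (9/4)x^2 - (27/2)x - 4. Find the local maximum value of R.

125/16

R'(x) = 3x^2 - (9/2)x - 27/2. Setting R'(x) = 0 gives x ∈ {-3/2, 3}.
R''(x) = 6x - 9/2. R''(-3/2) = -27/2 < 0 ⇒ local maximum; R''(3) = 27/2 > 0 ⇒ local minimum.
The local maximum is R(-3/2) = 125/16.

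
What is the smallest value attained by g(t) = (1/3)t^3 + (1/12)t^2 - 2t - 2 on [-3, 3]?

-17/4

The derivative is t^2 + (1/6)t - 2, which vanishes at t = -3/2 and t = 4/3.
Evaluating at the critical points and endpoints: g(-3) = -17/4,  g(-3/2) = 1/16,  g(4/3) = -302/81,  g(3) = 7/4.
So the minimum is g(-3) = -17/4.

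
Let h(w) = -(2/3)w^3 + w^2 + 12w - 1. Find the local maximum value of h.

h'(w) = -2w^2 + 2w + 12 = 0 at w = -2, 3.
h''(w) = -4w + 2. h''(-2) = 10 > 0 ⇒ local minimum; h''(3) = -10 < 0 ⇒ local maximum.
Thus h has its local maximum at w = 3, with value 26.

26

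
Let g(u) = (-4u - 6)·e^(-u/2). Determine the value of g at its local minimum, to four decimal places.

-6.2304

g'(u) = (-4)·e^(-u/2) + (-4u - 6)·(-1/2)·e^(-u/2) = (2u - 1)·e^(-u/2). Since e^(-u/2) > 0, the only critical point is u = 1/2.
g''(1/2) has the same sign as 2 > 0, so this is a local minimum.
g(1/2) = (-8)·e^(-1/4) ≈ -6.2304.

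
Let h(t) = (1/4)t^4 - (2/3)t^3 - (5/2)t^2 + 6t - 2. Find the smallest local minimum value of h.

-44/3

Critical points: h'(t) = t^3 - 2t^2 - 5t + 6 vanishes at t = -2, 1, 3.
Since h''(t) = 3t^2 - 4t - 5, we get h''(-2) = 15 > 0 ⇒ local minimum; h''(1) = -6 < 0 ⇒ local maximum; h''(3) = 10 > 0 ⇒ local minimum.
The smallest local minimum is h(-2) = -44/3.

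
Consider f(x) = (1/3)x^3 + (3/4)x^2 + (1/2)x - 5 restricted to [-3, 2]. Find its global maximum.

5/3

The derivative is x^2 + (3/2)x + 1/2, which vanishes at x = -1 and x = -1/2.
Compare values at every candidate in [-3, 2]: f(-3) = -35/4; f(-1) = -61/12; f(-1/2) = -245/48; f(2) = 5/3.
Hence the absolute maximum is 5/3 at x = 2.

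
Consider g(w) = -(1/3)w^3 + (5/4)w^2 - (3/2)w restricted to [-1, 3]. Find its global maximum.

g'(w) = -w^2 + (5/2)w - 3/2, which vanishes at w = 1 and w = 3/2.
Compare values at every candidate in [-1, 3]: g(-1) = 37/12; g(1) = -7/12; g(3/2) = -9/16; g(3) = -9/4.
Hence the absolute maximum is 37/12 at w = -1.

37/12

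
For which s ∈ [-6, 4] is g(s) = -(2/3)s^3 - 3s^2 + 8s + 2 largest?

1

g'(s) = -2s^2 - 6s + 8, which vanishes at s = -4 and s = 1.
Candidates: g(-6) = -10, g(-4) = -106/3, g(1) = 19/3, g(4) = -170/3.
Hence the absolute maximum is 19/3 at s = 1.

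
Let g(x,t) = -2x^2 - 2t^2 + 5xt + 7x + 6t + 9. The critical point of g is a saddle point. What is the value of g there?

-299/9

∂g/∂x = -4x + 5t + 7 = 0 and ∂g/∂t = 5x - 4t + 6 = 0, so (x, t) = (-58/9, -59/9).
The Hessian has g_{xx} = -4, g_{tt} = -4, g_{xt} = 5, giving D = -9 < 0, so the point is a saddle point.
g(-58/9, -59/9) = -299/9.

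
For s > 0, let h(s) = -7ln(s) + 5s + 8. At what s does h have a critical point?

7/5

h'(s) = -7/s + 5 = 0 gives s = 7/5.
h''(s) = 7/s², which is positive for s > 0, so this is a local minimum.
h(7/5) = -7·ln(7/5) + 7 + 8 ≈ 12.6447.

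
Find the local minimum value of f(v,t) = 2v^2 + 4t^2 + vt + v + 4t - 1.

-63/31

∂f/∂v = 4v + t + 1 = 0 and ∂f/∂t = v + 8t + 4 = 0, so (v, t) = (-4/31, -15/31).
The Hessian has f_{vv} = 4, f_{tt} = 8, f_{vt} = 1, giving D = 31 > 0 with f_{vv} > 0, so the point is a local minimum.
f(-4/31, -15/31) = -63/31.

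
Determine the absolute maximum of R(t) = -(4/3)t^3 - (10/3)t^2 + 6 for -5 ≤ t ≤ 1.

268/3

R'(t) = -4t^2 - (20/3)t, which vanishes at t = -5/3 and t = 0.
Candidates: R(-5) = 268/3, R(-5/3) = 236/81, R(0) = 6, R(1) = 4/3.
The maximum over the interval is 268/3, attained at t = -5.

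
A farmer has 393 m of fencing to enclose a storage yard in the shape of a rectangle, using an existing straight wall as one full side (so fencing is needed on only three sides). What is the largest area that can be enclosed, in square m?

154449/8

Let the sides perpendicular to the wall have length x and the parallel side y, so 2x + y = 393 and the area is A = xy = x(393 − 2x).
A'(x) = 393 − 4x = 0 gives x = 393/4, and A''(x) = −4 < 0 confirms a maximum.
Then y = 393 − 2·393/4 = 393/2 and A = 154449/8.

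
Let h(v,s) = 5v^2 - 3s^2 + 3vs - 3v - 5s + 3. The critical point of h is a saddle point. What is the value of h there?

260/69

∂h/∂v = 10v + 3s - 3 = 0 and ∂h/∂s = 3v - 6s - 5 = 0, so (v, s) = (11/23, -41/69).
The Hessian has h_{vv} = 10, h_{ss} = -6, h_{vs} = 3, giving D = -69 < 0, so the point is a saddle point.
h(11/23, -41/69) = 260/69.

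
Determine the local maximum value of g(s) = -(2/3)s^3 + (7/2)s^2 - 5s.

-25/24

g'(s) = -2s^2 + 7s - 5 = 0 at s = 1, 5/2.
Since g''(s) = -4s + 7, we get g''(1) = 3 > 0 ⇒ local minimum; g''(5/2) = -3 < 0 ⇒ local maximum.
So the local maximum value is g(5/2) = -25/24.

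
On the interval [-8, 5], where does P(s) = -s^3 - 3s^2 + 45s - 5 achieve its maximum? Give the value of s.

3

The derivative is -3s^2 - 6s + 45, which vanishes at s = -5 and s = 3.
Candidates: P(-8) = -45; P(-5) = -180; P(3) = 76; P(5) = 20.
Hence the absolute maximum is 76 at s = 3.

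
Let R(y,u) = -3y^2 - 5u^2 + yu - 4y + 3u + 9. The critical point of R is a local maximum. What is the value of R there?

∂R/∂y = -6y + u - 4 = 0 and ∂R/∂u = y - 10u + 3 = 0, so (y, u) = (-37/59, 14/59).
The Hessian has R_{yy} = -6, R_{uu} = -10, R_{yu} = 1, giving D = 59 > 0 with R_{yy} < 0, so the point is a local maximum.
R(-37/59, 14/59) = 626/59.

626/59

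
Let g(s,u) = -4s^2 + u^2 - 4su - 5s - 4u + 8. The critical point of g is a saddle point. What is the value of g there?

∂g/∂s = -8s - 4u - 5 = 0 and ∂g/∂u = -4s + 2u - 4 = 0, so (s, u) = (-13/16, 3/8).
The Hessian has g_{ss} = -8, g_{uu} = 2, g_{su} = -4, giving D = -32 < 0, so the point is a saddle point.
g(-13/16, 3/8) = 297/32.

297/32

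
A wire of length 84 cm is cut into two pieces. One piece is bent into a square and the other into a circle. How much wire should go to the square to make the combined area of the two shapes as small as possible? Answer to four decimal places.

Let x be the length used for the square. Square side x/4; circle radius (84−x)/(2π).
A(x) = (x/4)² + π·((84−x)/(2π))² = x²/16 + (84−x)²/(4π) for 0 ≤ x ≤ 84. A'(x) = x/8 − (84−x)/(2π) = 0 gives x = 4·84/(π+4) ≈ 47.0483.
A'' = 1/8 + 1/(2π) > 0, so this gives the minimum combined area; x ≈ 47.0483 cm to the square.

47.0483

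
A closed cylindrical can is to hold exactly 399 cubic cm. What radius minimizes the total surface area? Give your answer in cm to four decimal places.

3.9896

With radius r and height h, πr²h = 399 so h = 399/(πr²), and S(r) = 2πr² + 2πrh = 2πr² + 2·399/r.
S'(r) = 4πr − 2·399/r² = 0 ⇒ r³ = 399/(2π), so r ≈ 3.9896 and h = 2r ≈ 7.9792.
S''(r) = 4π + 4·399/r³ > 0, so this is the minimum; S ≈ 300.0289.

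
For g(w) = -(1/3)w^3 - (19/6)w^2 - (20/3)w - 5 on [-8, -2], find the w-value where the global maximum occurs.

The derivative is -w^2 - (19/3)w - 20/3, whose only zero in [-8, -2] is w = -5.
Compare values at every candidate in [-8, -2]: g(-8) = 49/3; g(-5) = -55/6; g(-2) = -5/3.
The maximum over the interval is 49/3, attained at w = -8.

-8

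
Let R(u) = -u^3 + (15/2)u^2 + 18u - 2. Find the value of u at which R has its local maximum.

R'(u) = -3u^2 + 15u + 18. Setting R'(u) = 0 gives u ∈ {-1, 6}.
Since R''(u) = -6u + 15, we get R''(-1) = 21 > 0 ⇒ local minimum; R''(6) = -21 < 0 ⇒ local maximum.
So the local maximum value is R(6) = 160.

6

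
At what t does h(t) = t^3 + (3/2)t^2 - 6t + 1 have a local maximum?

-2

Critical points: h'(t) = 3t^2 + 3t - 6 vanishes at t = -2, 1.
h''(t) = 6t + 3. h''(-2) = -9 < 0 ⇒ local maximum; h''(1) = 9 > 0 ⇒ local minimum.
The local maximum is h(-2) = 11.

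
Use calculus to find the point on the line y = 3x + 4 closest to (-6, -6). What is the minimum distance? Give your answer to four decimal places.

2.5298

Minimize D(x)^2 = (x + 6)^2 + (3x + 10)^2.
d/dx[D^2] = 2(x + 6) + 2·3·(3x + 10) = 0 ⇒ x = -18/5.
Then y = -34/5 and the distance is √(32/5) ≈ 2.5298.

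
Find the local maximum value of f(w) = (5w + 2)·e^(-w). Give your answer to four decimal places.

2.7441

Differentiating with the product rule gives f'(w) = (-5w + 3)·e^(-w). Since e^(-w) > 0, the only critical point is w = 3/5.
f''(3/5) has the same sign as -5 < 0, so this is a local maximum.
f(3/5) = (5)·e^(-3/5) ≈ 2.7441.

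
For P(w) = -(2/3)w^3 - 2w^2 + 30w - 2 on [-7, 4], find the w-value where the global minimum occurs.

The derivative is -2w^2 - 4w + 30, which vanishes at w = -5 and w = 3.
Compare values at every candidate in [-7, 4]: P(-7) = -244/3, P(-5) = -356/3, P(3) = 52, P(4) = 130/3.
So the minimum is P(-5) = -356/3.

-5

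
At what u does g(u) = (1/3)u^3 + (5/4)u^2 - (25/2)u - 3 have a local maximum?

-5

g'(u) = u^2 + (5/2)u - 25/2. Setting g'(u) = 0 gives u ∈ {-5, 5/2}.
g''(u) = 2u + 5/2. g''(-5) = -15/2 < 0 ⇒ local maximum; g''(5/2) = 15/2 > 0 ⇒ local minimum.
Thus g has its local maximum at u = -5, with value 589/12.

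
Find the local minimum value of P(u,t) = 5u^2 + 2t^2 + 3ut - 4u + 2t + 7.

∂P/∂u = 10u + 3t - 4 = 0 and ∂P/∂t = 3u + 4t + 2 = 0, so (u, t) = (22/31, -32/31).
The Hessian has P_{uu} = 10, P_{tt} = 4, P_{ut} = 3, giving D = 31 > 0 with P_{uu} > 0, so the point is a local minimum.
P(22/31, -32/31) = 141/31.

141/31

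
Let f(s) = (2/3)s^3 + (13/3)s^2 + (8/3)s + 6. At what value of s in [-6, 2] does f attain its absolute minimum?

Differentiating, f'(s) = 2s^2 + (26/3)s + 8/3; which vanishes at s = -4 and s = -1/3.
Candidates: f(-6) = 2,  f(-4) = 22,  f(-1/3) = 451/81,  f(2) = 34.
The minimum over the interval is 2, attained at s = -6.

-6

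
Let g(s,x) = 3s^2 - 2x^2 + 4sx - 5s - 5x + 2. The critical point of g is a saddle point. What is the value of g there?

∂g/∂s = 6s + 4x - 5 = 0 and ∂g/∂x = 4s - 4x - 5 = 0, so (s, x) = (1, -1/4).
The Hessian has g_{ss} = 6, g_{xx} = -4, g_{sx} = 4, giving D = -40 < 0, so the point is a saddle point.
g(1, -1/4) = 1/8.

1/8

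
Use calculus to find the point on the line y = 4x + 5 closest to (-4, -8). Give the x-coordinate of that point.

Minimize D(x)^2 = (x + 4)^2 + (4x + 13)^2.
d/dx[D^2] = 2(x + 4) + 2·4·(4x + 13) = 0 ⇒ x = -56/17.
Then y = -139/17 and the distance is √(9/17) ≈ 0.7276.

-56/17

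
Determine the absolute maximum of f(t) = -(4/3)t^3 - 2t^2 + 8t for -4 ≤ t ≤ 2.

64/3

Differentiating, f'(t) = -4t^2 - 4t + 8; which vanishes at t = -2 and t = 1.
Evaluating at the critical points and endpoints: f(-4) = 64/3, f(-2) = -40/3, f(1) = 14/3, f(2) = -8/3.
The maximum over the interval is 64/3, attained at t = -4.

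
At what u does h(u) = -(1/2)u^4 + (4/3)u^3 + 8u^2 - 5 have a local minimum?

Critical points: h'(u) = -2u^3 + 4u^2 + 16u vanishes at u = -2, 0, 4.
Second-derivative test with h''(u) = -6u^2 + 8u + 16: h''(-2) = -24 < 0 ⇒ local maximum; h''(0) = 16 > 0 ⇒ local minimum; h''(4) = -48 < 0 ⇒ local maximum.
Thus h has its local minimum at u = 0, with value -5.

0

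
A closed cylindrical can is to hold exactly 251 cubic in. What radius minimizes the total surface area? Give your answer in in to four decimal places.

With radius r and height h, πr²h = 251 so h = 251/(πr²), and S(r) = 2πr² + 2πrh = 2πr² + 2·251/r.
S'(r) = 4πr − 2·251/r² = 0 ⇒ r³ = 251/(2π), so r ≈ 3.4185 and h = 2r ≈ 6.8369.
S''(r) = 4π + 4·251/r³ > 0, so this is the minimum; S ≈ 220.2742.

3.4185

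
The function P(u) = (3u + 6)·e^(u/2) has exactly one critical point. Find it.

-4

Differentiating with the product rule gives P'(u) = ((3/2)u + 6)·e^(u/2). Since e^(u/2) > 0, the only critical point is u = -4.
P''(-4) has the same sign as 3/2 > 0, so this is a local minimum.
P(-4) = (-6)·e^(-2) ≈ -0.8120.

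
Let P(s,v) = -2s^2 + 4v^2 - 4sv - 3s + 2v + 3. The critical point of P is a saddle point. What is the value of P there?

∂P/∂s = -4s - 4v - 3 = 0 and ∂P/∂v = -4s + 8v + 2 = 0, so (s, v) = (-1/3, -5/12).
The Hessian has P_{ss} = -4, P_{vv} = 8, P_{sv} = -4, giving D = -48 < 0, so the point is a saddle point.
P(-1/3, -5/12) = 37/12.

37/12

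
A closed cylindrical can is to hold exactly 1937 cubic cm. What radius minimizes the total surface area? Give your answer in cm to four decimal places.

6.7554

With radius r and height h, πr²h = 1937 so h = 1937/(πr²), and S(r) = 2πr² + 2πrh = 2πr² + 2·1937/r.
S'(r) = 4πr − 2·1937/r² = 0 ⇒ r³ = 1937/(2π), so r ≈ 6.7554 and h = 2r ≈ 13.5108.
S''(r) = 4π + 4·1937/r³ > 0, so this is the minimum; S ≈ 860.2030.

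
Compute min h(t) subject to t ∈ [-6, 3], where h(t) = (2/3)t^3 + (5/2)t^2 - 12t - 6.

The derivative is 2t^2 + 5t - 12, which vanishes at t = -4 and t = 3/2.
Compare values at every candidate in [-6, 3]: h(-6) = 12, h(-4) = 118/3, h(3/2) = -129/8, h(3) = -3/2.
Hence the absolute minimum is -129/8 at t = 3/2.

-129/8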